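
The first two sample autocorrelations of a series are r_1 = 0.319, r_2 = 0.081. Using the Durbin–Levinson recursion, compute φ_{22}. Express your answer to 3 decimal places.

-0.023

φ_{22} = (r_2 − r_1²) / (1 − r_1²)
r_1² = (0.319)² = 0.101761
Numerator = 0.081 − 0.1018 = -0.0208; denominator = 1 − 0.1018 = 0.8982
φ_{22} = -0.0208 / 0.8982 = -0.023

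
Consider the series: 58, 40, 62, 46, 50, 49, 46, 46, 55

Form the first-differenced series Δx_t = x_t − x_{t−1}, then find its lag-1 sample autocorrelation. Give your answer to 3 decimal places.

First differences Δx: -18, 22, -16, 4, -1, -3, 0, 9
Mean of differences = -0.3750
Numerator Σ(Δx_t−Δx̄)(Δx_{t+1}−Δx̄) = -810.8906
Denominator Σ(Δx_t−Δx̄)² = 1169.8750
r_1(Δx) = -810.8906 / 1169.8750 = -0.693

-0.693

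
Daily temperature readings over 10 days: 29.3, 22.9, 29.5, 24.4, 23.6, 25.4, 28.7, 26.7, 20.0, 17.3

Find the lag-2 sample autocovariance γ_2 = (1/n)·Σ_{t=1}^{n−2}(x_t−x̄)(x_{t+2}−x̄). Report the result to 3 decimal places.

-2.029

Mean x̄ = (29.3 + 22.9 + 29.5 + 24.4 + 23.6 + 25.4 + 28.7 + 26.7 + 20.0 + 17.3)/10 = 24.7800
Σ_{t=1}^{8}(x_t−x̄)(x_{t+2}−x̄) = -20.2908
γ_2 = -20.2908 / 10 = -2.029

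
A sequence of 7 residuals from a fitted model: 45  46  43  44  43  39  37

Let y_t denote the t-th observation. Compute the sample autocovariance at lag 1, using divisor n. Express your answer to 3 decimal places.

4.239

Mean ȳ = (45 + 46 + 43 + 44 + 43 + 39 + 37)/7 = 42.4286
Σ_{t=1}^{6}(y_t−ȳ)(y_{t+1}−ȳ) = 29.6735
γ_1 = 29.6735 / 7 = 4.239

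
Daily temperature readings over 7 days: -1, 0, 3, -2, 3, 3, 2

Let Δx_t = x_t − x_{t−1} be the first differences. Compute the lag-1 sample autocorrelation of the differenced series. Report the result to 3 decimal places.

First differences Δx: 1, 3, -5, 5, 0, -1
Mean of differences = 0.5000
Numerator Σ(Δx_t−Δx̄)(Δx_{t+1}−Δx̄) = -38.7500
Denominator Σ(Δx_t−Δx̄)² = 59.5000
r_1(Δx) = -38.7500 / 59.5000 = -0.651

-0.651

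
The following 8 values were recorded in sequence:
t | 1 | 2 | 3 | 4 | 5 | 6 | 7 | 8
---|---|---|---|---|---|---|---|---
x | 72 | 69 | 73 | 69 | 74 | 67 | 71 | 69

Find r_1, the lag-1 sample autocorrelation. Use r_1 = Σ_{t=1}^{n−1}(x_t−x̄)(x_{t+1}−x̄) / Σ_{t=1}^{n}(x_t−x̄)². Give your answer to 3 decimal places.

-0.744

Mean x̄ = (72 + 69 + 73 + 69 + 74 + 67 + 71 + 69)/8 = 70.5000
Σ(x_t−x̄)(x_{t+1}−x̄) = (-2.2500) + (-3.7500) + (-3.7500) + (-5.2500) + (-12.2500) + (-1.7500) + (-0.7500) = -29.7500
Denominator Σ(x_t−x̄)² = 40.0000
r_1 = -29.7500 / 40.0000 = -0.744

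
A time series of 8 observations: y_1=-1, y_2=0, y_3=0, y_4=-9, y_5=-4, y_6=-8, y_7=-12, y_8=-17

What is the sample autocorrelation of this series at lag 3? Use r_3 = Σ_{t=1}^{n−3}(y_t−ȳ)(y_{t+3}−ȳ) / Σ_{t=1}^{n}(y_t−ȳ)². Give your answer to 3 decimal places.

Mean ȳ = (-1 + 0 + 0 − 9 − 4 − 8 − 12 − 17)/8 = -6.3750
Deviations from mean: 5.3750, 6.3750, 6.3750, -2.6250, 2.3750, -1.6250, -5.6250, -10.6250
Numerator Σ_{t=1}^{5}(y_t−ȳ)(y_{t+3}−ȳ) = -19.7969
Denominator Σ(y_t−ȳ)² = 269.8750
r_3 = -19.7969 / 269.8750 = -0.073

-0.073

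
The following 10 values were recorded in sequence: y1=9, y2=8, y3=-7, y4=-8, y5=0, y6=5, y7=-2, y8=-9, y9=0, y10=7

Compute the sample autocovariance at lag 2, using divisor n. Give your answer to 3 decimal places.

Mean ȳ = (9 + 8 − 7 − 8 + 0 + 5 − 2 − 9 + 0 + 7)/10 = 0.3000
Σ_{t=1}^{8}(y_t−ȳ)(y_{t+2}−ȳ) = -268.8800
γ_2 = -268.8800 / 10 = -26.888

-26.888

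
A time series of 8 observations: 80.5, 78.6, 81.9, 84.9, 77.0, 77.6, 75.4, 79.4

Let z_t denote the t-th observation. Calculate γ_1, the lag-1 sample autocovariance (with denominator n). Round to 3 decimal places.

1.150

Mean z̄ = (80.5 + 78.6 + 81.9 + 84.9 + 77.0 + 77.6 + 75.4 + 79.4)/8 = 79.4125
Σ_{t=1}^{7}(z_t−z̄)(z_{t+1}−z̄) = 9.2023
γ_1 = 9.2023 / 8 = 1.150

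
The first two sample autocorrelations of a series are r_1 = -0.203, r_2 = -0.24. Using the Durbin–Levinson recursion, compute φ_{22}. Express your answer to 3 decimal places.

φ_{22} = (r_2 − r_1²) / (1 − r_1²)
r_1² = (-0.203)² = 0.041209
Numerator = -0.24 − 0.0412 = -0.2812; denominator = 1 − 0.0412 = 0.9588
φ_{22} = -0.2812 / 0.9588 = -0.293

-0.293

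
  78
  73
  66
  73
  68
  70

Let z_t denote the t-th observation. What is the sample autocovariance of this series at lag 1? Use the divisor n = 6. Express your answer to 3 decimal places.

-1.296

Mean z̄ = (78 + 73 + 66 + 73 + 68 + 70)/6 = 71.3333
Σ_{t=1}^{5}(z_t−z̄)(z_{t+1}−z̄) = -7.7778
γ_1 = -7.7778 / 6 = -1.296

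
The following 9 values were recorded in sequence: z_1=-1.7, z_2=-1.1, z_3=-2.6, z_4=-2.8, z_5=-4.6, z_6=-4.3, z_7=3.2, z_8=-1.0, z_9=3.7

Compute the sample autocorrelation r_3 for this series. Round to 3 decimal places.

Mean z̄ = (-1.7 − 1.1 − 2.6 − 2.8 − 4.6 − 4.3 + 3.2 − 1.0 + 3.7)/9 = -1.2444
Σ(z_t−z̄)(z_{t+3}−z̄) = (0.7086) + (-0.4847) + (4.1420) + (-6.9136) + (-0.8202) + (-15.1080) = -18.4759
Denominator Σ(z_t−z̄)² = 69.3422
r_3 = -18.4759 / 69.3422 = -0.266

-0.266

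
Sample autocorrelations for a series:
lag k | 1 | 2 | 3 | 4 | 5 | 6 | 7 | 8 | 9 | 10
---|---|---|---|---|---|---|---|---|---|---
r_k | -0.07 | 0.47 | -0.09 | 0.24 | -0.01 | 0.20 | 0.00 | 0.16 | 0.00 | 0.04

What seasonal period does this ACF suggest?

The largest autocorrelation is r_2 = 0.47, with weaker echoes at lags 4 (0.24), 6 (0.20) and 8 (0.16); the remaining lags stay at or below 0.04.
The dominant spike at lag 2 indicates a seasonal period of 2.

2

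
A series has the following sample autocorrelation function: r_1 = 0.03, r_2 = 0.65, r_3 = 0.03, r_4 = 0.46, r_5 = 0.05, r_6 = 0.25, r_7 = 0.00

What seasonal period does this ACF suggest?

The largest autocorrelation is r_2 = 0.65, with weaker echoes at lags 4 (0.46) and 6 (0.25); the remaining lags stay at or below 0.05.
The dominant spike at lag 2 indicates a seasonal period of 2.

2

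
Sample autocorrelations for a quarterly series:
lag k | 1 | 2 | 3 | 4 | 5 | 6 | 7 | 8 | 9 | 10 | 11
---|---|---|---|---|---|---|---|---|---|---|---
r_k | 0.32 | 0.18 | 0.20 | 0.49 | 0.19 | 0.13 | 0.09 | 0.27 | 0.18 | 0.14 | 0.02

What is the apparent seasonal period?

4

The largest autocorrelation is r_4 = 0.49; the remaining lags stay at or below 0.32. The elevated value at lag 1 (0.32), dropping to 0.18 at lag 2, reflects decaying short-term dependence rather than seasonality.
The dominant spike at lag 4 indicates a seasonal period of 4.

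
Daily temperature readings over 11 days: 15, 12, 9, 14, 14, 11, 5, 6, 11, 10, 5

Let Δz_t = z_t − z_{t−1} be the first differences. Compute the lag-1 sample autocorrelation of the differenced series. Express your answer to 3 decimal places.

0.062

First differences Δz: -3, -3, 5, 0, -3, -6, 1, 5, -1, -5
Mean of differences = -1.0000
Numerator Σ(Δz_t−Δz̄)(Δz_{t+1}−Δz̄) = 8.0000
Denominator Σ(Δz_t−Δz̄)² = 130.0000
r_1(Δz) = 8.0000 / 130.0000 = 0.062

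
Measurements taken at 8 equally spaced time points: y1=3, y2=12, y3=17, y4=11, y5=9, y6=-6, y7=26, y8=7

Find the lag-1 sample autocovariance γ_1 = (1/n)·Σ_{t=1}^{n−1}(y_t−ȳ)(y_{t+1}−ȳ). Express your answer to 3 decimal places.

-35.111

Mean ȳ = (3 + 12 + 17 + 11 + 9 − 6 + 26 + 7)/8 = 9.8750
Σ_{t=1}^{7}(y_t−ȳ)(y_{t+1}−ȳ) = -280.8906
γ_1 = -280.8906 / 8 = -35.111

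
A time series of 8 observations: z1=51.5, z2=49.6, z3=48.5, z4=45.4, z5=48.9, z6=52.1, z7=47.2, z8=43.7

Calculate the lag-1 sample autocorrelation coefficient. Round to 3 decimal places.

0.089

Mean z̄ = (51.5 + 49.6 + 48.5 + 45.4 + 48.9 + 52.1 + 47.2 + 43.7)/8 = 48.3625
Deviations from mean: 3.1375, 1.2375, 0.1375, -2.9625, 0.5375, 3.7375, -1.1625, -4.6625
Σ(z_t−z̄)(z_{t+1}−z̄) = (3.8827) + (0.1702) + (-0.4073) + (-1.5923) + (2.0089) + (-4.3448) + (5.4202) = 5.1373
Denominator Σ(z_t−z̄)² = 57.5188
r_1 = 5.1373 / 57.5188 = 0.089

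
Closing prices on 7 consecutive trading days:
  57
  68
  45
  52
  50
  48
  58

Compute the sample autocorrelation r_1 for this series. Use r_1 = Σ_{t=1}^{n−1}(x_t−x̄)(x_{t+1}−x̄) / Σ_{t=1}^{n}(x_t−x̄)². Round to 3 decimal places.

Mean x̄ = (57 + 68 + 45 + 52 + 50 + 48 + 58)/7 = 54.0000
Numerator Σ_{t=1}^{6}(x_t−x̄)(x_{t+1}−x̄) = -58.0000
Denominator Σ(x_t−x̄)² = 358.0000
r_1 = -58.0000 / 358.0000 = -0.162

-0.162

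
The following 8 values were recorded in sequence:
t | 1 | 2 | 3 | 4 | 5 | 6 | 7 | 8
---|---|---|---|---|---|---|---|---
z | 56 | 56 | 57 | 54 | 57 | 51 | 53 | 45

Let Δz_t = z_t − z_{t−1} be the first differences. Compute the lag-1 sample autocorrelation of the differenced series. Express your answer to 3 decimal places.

-0.617

First differences Δz: 0, 1, -3, 3, -6, 2, -8
Mean of differences = -1.5714
Numerator Σ(Δz_t−Δz̄)(Δz_{t+1}−Δz̄) = -65.1837
Denominator Σ(Δz_t−Δz̄)² = 105.7143
r_1(Δz) = -65.1837 / 105.7143 = -0.617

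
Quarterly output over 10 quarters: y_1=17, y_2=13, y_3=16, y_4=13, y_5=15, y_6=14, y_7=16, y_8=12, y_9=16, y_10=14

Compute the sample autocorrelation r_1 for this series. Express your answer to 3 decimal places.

-0.744

Mean ȳ = (17 + 13 + 16 + 13 + 15 + 14 + 16 + 12 + 16 + 14)/10 = 14.6000
Numerator Σ_{t=1}^{9}(y_t−ȳ)(y_{t+1}−ȳ) = -18.1600
Denominator Σ(y_t−ȳ)² = 24.4000
r_1 = -18.1600 / 24.4000 = -0.744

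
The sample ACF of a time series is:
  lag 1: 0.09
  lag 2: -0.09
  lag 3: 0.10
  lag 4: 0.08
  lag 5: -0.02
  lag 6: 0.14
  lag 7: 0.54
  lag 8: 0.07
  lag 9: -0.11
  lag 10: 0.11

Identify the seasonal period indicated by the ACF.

7

The largest autocorrelation is r_7 = 0.54; the remaining lags stay at or below 0.14.
The dominant spike at lag 7 indicates a seasonal period of 7.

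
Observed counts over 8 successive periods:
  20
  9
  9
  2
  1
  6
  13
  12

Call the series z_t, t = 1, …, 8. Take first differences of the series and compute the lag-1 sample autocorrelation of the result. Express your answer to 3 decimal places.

0.140

First differences Δz: -11, 0, -7, -1, 5, 7, -1
Mean of differences = -1.1429
Numerator Σ(Δz_t−Δz̄)(Δz_{t+1}−Δz̄) = 33.2653
Denominator Σ(Δz_t−Δz̄)² = 236.8571
r_1(Δz) = 33.2653 / 236.8571 = 0.140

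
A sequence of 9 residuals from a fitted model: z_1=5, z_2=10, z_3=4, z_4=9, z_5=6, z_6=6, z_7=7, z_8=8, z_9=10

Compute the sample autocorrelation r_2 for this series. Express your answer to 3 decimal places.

0.335

Mean z̄ = (5 + 10 + 4 + 9 + 6 + 6 + 7 + 8 + 10)/9 = 7.2222
Σ(z_t−z̄)(z_{t+2}−z̄) = (7.1605) + (4.9383) + (3.9383) + (-2.1728) + (0.2716) + (-0.9506) + (-0.6173) = 12.5679
Denominator Σ(z_t−z̄)² = 37.5556
r_2 = 12.5679 / 37.5556 = 0.335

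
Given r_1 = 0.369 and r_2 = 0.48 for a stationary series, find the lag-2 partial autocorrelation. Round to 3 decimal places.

0.398

φ_{22} = (r_2 − r_1²) / (1 − r_1²)
r_1² = (0.369)² = 0.136161
Numerator = 0.48 − 0.1362 = 0.3438; denominator = 1 − 0.1362 = 0.8638
φ_{22} = 0.3438 / 0.8638 = 0.398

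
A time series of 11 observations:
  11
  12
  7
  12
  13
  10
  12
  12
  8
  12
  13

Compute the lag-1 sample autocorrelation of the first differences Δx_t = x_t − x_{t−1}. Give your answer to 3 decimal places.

-0.472

First differences Δx: 1, -5, 5, 1, -3, 2, 0, -4, 4, 1
Mean of differences = 0.2000
Numerator Σ(Δx_t−Δx̄)(Δx_{t+1}−Δx̄) = -46.0400
Denominator Σ(Δx_t−Δx̄)² = 97.6000
r_1(Δx) = -46.0400 / 97.6000 = -0.472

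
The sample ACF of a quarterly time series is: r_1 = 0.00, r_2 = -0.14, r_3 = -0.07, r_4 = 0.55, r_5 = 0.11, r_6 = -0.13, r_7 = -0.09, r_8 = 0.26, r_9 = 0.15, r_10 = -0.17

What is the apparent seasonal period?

4

The largest autocorrelation is r_4 = 0.55, with a weaker echo at lag 8 (0.26); the remaining lags stay at or below 0.15.
The dominant spike at lag 4 indicates a seasonal period of 4.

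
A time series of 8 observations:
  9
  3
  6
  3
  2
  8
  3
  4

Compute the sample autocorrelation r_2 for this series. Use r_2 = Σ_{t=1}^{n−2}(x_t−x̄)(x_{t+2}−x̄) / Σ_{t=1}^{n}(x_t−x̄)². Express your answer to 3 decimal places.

Mean x̄ = (9 + 3 + 6 + 3 + 2 + 8 + 3 + 4)/8 = 4.7500
Deviations from mean: 4.2500, -1.7500, 1.2500, -1.7500, -2.7500, 3.2500, -1.7500, -0.7500
Numerator Σ_{t=1}^{6}(x_t−x̄)(x_{t+2}−x̄) = 1.6250
Denominator Σ(x_t−x̄)² = 47.5000
r_2 = 1.6250 / 47.5000 = 0.034

0.034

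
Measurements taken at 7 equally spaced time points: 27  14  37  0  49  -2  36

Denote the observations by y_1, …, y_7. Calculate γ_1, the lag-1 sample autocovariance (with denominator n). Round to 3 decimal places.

-293.857

Mean ȳ = (27 + 14 + 37 + 0 + 49 − 2 + 36)/7 = 23.0000
Deviations: 4.0000, -9.0000, 14.0000, -23.0000, 26.0000, -25.0000, 13.0000
Σ_{t=1}^{6}(y_t−ȳ)(y_{t+1}−ȳ) = -2057.0000
γ_1 = -2057.0000 / 7 = -293.857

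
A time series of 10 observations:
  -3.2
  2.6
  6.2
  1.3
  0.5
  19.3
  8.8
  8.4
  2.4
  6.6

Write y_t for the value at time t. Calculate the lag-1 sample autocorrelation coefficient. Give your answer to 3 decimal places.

0.046

Mean ȳ = (-3.2 + 2.6 + 6.2 + 1.3 + 0.5 + 19.3 + 8.8 + 8.4 + 2.4 + 6.6)/10 = 5.2900
Numerator Σ_{t=1}^{9}(y_t−ȳ)(y_{t+1}−ȳ) = 16.0809
Denominator Σ(y_t−ȳ)² = 347.3490
r_1 = 16.0809 / 347.3490 = 0.046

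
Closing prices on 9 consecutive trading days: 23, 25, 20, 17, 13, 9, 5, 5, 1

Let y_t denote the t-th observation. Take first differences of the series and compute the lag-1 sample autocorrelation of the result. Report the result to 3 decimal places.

First differences Δy: 2, -5, -3, -4, -4, -4, 0, -4
Mean of differences = -2.7500
Numerator Σ(Δy_t−Δȳ)(Δy_{t+1}−Δȳ) = -13.5625
Denominator Σ(Δy_t−Δȳ)² = 41.5000
r_1(Δy) = -13.5625 / 41.5000 = -0.327

-0.327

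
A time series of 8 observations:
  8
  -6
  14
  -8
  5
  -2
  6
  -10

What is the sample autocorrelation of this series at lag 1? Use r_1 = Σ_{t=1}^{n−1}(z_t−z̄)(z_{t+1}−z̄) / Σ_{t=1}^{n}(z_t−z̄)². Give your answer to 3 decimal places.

Mean z̄ = (8 − 6 + 14 − 8 + 5 − 2 + 6 − 10)/8 = 0.8750
Deviations from mean: 7.1250, -6.8750, 13.1250, -8.8750, 4.1250, -2.8750, 5.1250, -10.8750
Σ(z_t−z̄)(z_{t+1}−z̄) = (-48.9844) + (-90.2344) + (-116.4844) + (-36.6094) + (-11.8594) + (-14.7344) + (-55.7344) = -374.6406
Denominator Σ(z_t−z̄)² = 518.8750
r_1 = -374.6406 / 518.8750 = -0.722

-0.722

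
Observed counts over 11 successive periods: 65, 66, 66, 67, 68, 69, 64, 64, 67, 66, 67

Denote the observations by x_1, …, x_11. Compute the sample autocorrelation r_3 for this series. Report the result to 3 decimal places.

-0.280

Mean x̄ = (65 + 66 + 66 + 67 + 68 + 69 + 64 + 64 + 67 + 66 + 67)/11 = 66.2727
Numerator Σ_{t=1}^{8}(x_t−x̄)(x_{t+3}−x̄) = -6.7686
Denominator Σ(x_t−x̄)² = 24.1818
r_3 = -6.7686 / 24.1818 = -0.280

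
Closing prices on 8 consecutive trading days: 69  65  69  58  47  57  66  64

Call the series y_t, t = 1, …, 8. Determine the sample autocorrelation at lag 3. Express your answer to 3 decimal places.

-0.398

Mean ȳ = (69 + 65 + 69 + 58 + 47 + 57 + 66 + 64)/8 = 61.8750
Numerator Σ_{t=1}^{5}(y_t−ȳ)(y_{t+3}−ȳ) = -156.4219
Denominator Σ(y_t−ȳ)² = 392.8750
r_3 = -156.4219 / 392.8750 = -0.398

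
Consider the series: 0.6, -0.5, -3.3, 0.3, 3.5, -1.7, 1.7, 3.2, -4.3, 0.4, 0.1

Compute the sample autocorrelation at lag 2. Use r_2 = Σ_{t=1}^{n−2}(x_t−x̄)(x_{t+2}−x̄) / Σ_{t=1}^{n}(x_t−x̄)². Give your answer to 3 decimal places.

-0.344

Mean x̄ = (0.6 − 0.5 − 3.3 + 0.3 + 3.5 − 1.7 + 1.7 + 3.2 − 4.3 + 0.4 + 0.1)/11 = 0.0000
Numerator Σ_{t=1}^{9}(x_t−x̄)(x_{t+2}−x̄) = -20.1400
Denominator Σ(x_t−x̄)² = 58.5200
r_2 = -20.1400 / 58.5200 = -0.344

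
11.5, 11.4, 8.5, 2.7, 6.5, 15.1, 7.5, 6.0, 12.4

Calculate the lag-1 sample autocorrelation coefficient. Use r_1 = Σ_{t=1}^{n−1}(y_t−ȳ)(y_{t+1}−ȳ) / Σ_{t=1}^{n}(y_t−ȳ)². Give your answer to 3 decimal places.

Mean ȳ = (11.5 + 11.4 + 8.5 + 2.7 + 6.5 + 15.1 + 7.5 + 6.0 + 12.4)/9 = 9.0667
Numerator Σ_{t=1}^{8}(y_t−ȳ)(y_{t+1}−ȳ) = -6.0511
Denominator Σ(y_t−ȳ)² = 118.1800
r_1 = -6.0511 / 118.1800 = -0.051

-0.051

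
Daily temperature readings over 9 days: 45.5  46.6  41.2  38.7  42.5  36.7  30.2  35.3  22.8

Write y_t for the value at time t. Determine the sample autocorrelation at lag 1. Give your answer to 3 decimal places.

Mean ȳ = (45.5 + 46.6 + 41.2 + 38.7 + 42.5 + 36.7 + 30.2 + 35.3 + 22.8)/9 = 37.7222
Numerator Σ_{t=1}^{8}(y_t−ȳ)(y_{t+1}−ȳ) = 165.1673
Denominator Σ(y_t−ȳ)² = 461.3556
r_1 = 165.1673 / 461.3556 = 0.358

0.358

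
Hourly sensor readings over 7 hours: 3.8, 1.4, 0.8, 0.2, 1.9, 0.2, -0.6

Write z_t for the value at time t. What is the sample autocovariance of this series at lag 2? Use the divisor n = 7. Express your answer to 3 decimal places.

Mean z̄ = (3.8 + 1.4 + 0.8 + 0.2 + 1.9 + 0.2 − 0.6)/7 = 1.1000
Σ_{t=1}^{5}(z_t−z̄)(z_{t+2}−z̄) = -1.8700
γ_2 = -1.8700 / 7 = -0.267

-0.267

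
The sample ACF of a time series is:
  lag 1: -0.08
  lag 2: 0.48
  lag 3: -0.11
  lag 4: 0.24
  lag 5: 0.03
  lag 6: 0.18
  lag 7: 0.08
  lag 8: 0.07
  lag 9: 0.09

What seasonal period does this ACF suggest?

The largest autocorrelation is r_2 = 0.48, with weaker echoes at lags 4 (0.24) and 6 (0.18); the remaining lags stay at or below 0.09.
The dominant spike at lag 2 indicates a seasonal period of 2.

2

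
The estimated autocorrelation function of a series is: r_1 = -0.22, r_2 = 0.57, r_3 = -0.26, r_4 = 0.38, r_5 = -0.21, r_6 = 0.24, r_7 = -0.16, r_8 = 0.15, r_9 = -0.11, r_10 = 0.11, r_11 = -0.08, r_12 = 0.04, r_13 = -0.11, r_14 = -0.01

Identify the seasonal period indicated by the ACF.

2

The largest autocorrelation is r_2 = 0.57, with weaker echoes at lags 4 (0.38), 6 (0.24) and 8 (0.15); the remaining lags stay at or below 0.11.
The dominant spike at lag 2 indicates a seasonal period of 2.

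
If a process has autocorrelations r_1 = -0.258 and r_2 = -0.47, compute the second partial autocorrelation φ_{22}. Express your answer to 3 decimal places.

φ_{22} = (r_2 − r_1²) / (1 − r_1²)
r_1² = (-0.258)² = 0.066564
Numerator = -0.47 − 0.0666 = -0.5366; denominator = 1 − 0.0666 = 0.9334
φ_{22} = -0.5366 / 0.9334 = -0.575

-0.575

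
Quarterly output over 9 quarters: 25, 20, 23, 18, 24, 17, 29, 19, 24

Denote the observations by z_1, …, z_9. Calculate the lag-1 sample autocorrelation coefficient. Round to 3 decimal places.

Mean z̄ = (25 + 20 + 23 + 18 + 24 + 17 + 29 + 19 + 24)/9 = 22.1111
Numerator Σ_{t=1}^{8}(z_t−z̄)(z_{t+1}−z̄) = -91.5679
Denominator Σ(z_t−z̄)² = 120.8889
r_1 = -91.5679 / 120.8889 = -0.757

-0.757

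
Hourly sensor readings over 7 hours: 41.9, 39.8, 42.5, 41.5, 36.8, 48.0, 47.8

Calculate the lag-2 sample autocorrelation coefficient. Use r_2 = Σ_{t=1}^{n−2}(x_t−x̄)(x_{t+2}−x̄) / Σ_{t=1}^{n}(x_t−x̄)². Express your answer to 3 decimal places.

-0.325

Mean x̄ = (41.9 + 39.8 + 42.5 + 41.5 + 36.8 + 48.0 + 47.8)/7 = 42.6143
Σ(x_t−x̄)(x_{t+2}−x̄) = (0.0816) + (3.1359) + (0.6645) + (-6.0012) + (-30.1512) = -32.2704
Denominator Σ(x_t−x̄)² = 99.3886
r_2 = -32.2704 / 99.3886 = -0.325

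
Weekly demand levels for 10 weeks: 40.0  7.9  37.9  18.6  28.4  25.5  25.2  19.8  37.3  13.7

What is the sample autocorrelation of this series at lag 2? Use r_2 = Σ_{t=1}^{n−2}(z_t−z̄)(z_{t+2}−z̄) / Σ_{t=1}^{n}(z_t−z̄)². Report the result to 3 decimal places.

Mean z̄ = (40.0 + 7.9 + 37.9 + 18.6 + 28.4 + 25.5 + 25.2 + 19.8 + 37.3 + 13.7)/10 = 25.4300
Numerator Σ_{t=1}^{8}(z_t−z̄)(z_{t+2}−z̄) = 400.2082
Denominator Σ(z_t−z̄)² = 1040.8010
r_2 = 400.2082 / 1040.8010 = 0.385

0.385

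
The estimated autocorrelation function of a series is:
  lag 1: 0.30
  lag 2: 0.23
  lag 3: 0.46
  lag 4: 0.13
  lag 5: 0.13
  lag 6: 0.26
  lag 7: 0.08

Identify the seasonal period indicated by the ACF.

3

The largest autocorrelation is r_3 = 0.46; the remaining lags stay at or below 0.30. The elevated value at lag 1 (0.30), dropping to 0.23 at lag 2, reflects decaying short-term dependence rather than seasonality.
The dominant spike at lag 3 indicates a seasonal period of 3.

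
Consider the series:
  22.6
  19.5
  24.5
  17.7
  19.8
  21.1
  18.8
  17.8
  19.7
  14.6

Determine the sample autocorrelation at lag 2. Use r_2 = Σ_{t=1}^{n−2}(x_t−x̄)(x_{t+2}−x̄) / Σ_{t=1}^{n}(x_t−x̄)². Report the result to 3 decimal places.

0.281

Mean x̄ = (22.6 + 19.5 + 24.5 + 17.7 + 19.8 + 21.1 + 18.8 + 17.8 + 19.7 + 14.6)/10 = 19.6100
Numerator Σ_{t=1}^{8}(x_t−x̄)(x_{t+2}−x̄) = 19.0588
Denominator Σ(x_t−x̄)² = 67.8090
r_2 = 19.0588 / 67.8090 = 0.281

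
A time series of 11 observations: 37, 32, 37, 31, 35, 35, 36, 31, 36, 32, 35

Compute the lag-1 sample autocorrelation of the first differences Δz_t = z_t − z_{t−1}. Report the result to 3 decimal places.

-0.794

First differences Δz: -5, 5, -6, 4, 0, 1, -5, 5, -4, 3
Mean of differences = -0.2000
Numerator Σ(Δz_t−Δz̄)(Δz_{t+1}−Δz̄) = -141.0400
Denominator Σ(Δz_t−Δz̄)² = 177.6000
r_1(Δz) = -141.0400 / 177.6000 = -0.794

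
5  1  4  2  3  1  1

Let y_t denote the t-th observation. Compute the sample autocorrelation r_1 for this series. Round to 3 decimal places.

Mean ȳ = (5 + 1 + 4 + 2 + 3 + 1 + 1)/7 = 2.4286
Deviations from mean: 2.5714, -1.4286, 1.5714, -0.4286, 0.5714, -1.4286, -1.4286
Σ(y_t−ȳ)(y_{t+1}−ȳ) = (-3.6735) + (-2.2449) + (-0.6735) + (-0.2449) + (-0.8163) + (2.0408) = -5.6122
Denominator Σ(y_t−ȳ)² = 15.7143
r_1 = -5.6122 / 15.7143 = -0.357

-0.357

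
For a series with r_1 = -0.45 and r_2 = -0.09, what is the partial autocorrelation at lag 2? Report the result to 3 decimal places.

-0.367

φ_{22} = (r_2 − r_1²) / (1 − r_1²)
r_1² = (-0.45)² = 0.2025
Numerator = -0.09 − 0.2025 = -0.2925; denominator = 1 − 0.2025 = 0.7975
φ_{22} = -0.2925 / 0.7975 = -0.367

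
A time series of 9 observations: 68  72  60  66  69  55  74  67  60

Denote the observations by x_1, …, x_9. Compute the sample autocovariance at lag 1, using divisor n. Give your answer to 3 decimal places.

Mean x̄ = (68 + 72 + 60 + 66 + 69 + 55 + 74 + 67 + 60)/9 = 65.6667
Σ_{t=1}^{8}(x_t−x̄)(x_{t+1}−x̄) = -142.7778
γ_1 = -142.7778 / 9 = -15.864

-15.864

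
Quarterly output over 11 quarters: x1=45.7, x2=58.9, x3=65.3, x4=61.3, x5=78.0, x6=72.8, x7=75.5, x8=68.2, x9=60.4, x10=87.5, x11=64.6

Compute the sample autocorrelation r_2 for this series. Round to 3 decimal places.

0.091

Mean x̄ = (45.7 + 58.9 + 65.3 + 61.3 + 78.0 + 72.8 + 75.5 + 68.2 + 60.4 + 87.5 + 64.6)/11 = 67.1091
Numerator Σ_{t=1}^{9}(x_t−x̄)(x_{t+2}−x̄) = 114.0326
Denominator Σ(x_t−x̄)² = 1252.4491
r_2 = 114.0326 / 1252.4491 = 0.091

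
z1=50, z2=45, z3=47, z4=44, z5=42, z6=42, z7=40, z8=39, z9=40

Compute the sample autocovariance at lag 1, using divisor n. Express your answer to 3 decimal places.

Mean z̄ = (50 + 45 + 47 + 44 + 42 + 42 + 40 + 39 + 40)/9 = 43.2222
Σ_{t=1}^{8}(z_t−z̄)(z_{t+1}−z̄) = 53.3951
γ_1 = 53.3951 / 9 = 5.933

5.933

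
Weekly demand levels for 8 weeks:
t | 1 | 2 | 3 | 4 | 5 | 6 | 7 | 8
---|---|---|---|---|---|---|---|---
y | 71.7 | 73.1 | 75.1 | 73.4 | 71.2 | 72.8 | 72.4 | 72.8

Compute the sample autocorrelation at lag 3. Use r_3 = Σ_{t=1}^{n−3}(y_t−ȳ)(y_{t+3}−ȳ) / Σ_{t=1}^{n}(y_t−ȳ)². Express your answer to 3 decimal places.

Mean ȳ = (71.7 + 73.1 + 75.1 + 73.4 + 71.2 + 72.8 + 72.4 + 72.8)/8 = 72.8125
Deviations from mean: -1.1125, 0.2875, 2.2875, 0.5875, -1.6125, -0.0125, -0.4125, -0.0125
Numerator Σ_{t=1}^{5}(y_t−ȳ)(y_{t+3}−ȳ) = -1.3680
Denominator Σ(y_t−ȳ)² = 9.6688
r_3 = -1.3680 / 9.6688 = -0.141

-0.141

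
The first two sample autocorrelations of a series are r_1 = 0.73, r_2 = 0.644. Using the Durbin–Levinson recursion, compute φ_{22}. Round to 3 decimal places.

0.238

φ_{22} = (r_2 − r_1²) / (1 − r_1²)
r_1² = (0.73)² = 0.5329
Numerator = 0.644 − 0.5329 = 0.1111; denominator = 1 − 0.5329 = 0.4671
φ_{22} = 0.1111 / 0.4671 = 0.238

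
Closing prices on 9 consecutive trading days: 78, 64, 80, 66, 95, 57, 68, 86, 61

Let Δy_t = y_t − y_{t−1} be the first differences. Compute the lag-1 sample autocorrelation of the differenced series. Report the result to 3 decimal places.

First differences Δy: -14, 16, -14, 29, -38, 11, 18, -25
Mean of differences = -2.1250
Numerator Σ(Δy_t−Δȳ)(Δy_{t+1}−Δȳ) = -2583.7656
Denominator Σ(Δy_t−Δȳ)² = 3966.8750
r_1(Δy) = -2583.7656 / 3966.8750 = -0.651

-0.651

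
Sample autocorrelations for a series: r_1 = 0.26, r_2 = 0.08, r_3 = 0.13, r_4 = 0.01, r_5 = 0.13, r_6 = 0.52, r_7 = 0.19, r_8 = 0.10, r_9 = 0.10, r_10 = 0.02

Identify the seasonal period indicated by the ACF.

6

The largest autocorrelation is r_6 = 0.52; the remaining lags stay at or below 0.26. The elevated value at lag 1 (0.26), dropping to 0.08 at lag 2, reflects decaying short-term dependence rather than seasonality.
The dominant spike at lag 6 indicates a seasonal period of 6.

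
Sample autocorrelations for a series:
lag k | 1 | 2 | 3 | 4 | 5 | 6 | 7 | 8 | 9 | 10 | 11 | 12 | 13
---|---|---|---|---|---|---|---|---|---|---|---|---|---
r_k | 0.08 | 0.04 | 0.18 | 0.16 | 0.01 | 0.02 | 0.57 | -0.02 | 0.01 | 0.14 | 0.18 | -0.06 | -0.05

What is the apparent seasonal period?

The largest autocorrelation is r_7 = 0.57; the remaining lags stay at or below 0.18.
The dominant spike at lag 7 indicates a seasonal period of 7.

7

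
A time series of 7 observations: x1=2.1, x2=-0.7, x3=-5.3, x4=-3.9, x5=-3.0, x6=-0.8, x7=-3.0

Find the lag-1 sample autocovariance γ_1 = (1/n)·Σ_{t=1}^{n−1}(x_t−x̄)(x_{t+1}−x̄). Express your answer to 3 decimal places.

Mean x̄ = (2.1 − 0.7 − 5.3 − 3.9 − 3.0 − 0.8 − 3.0)/7 = -2.0857
Σ_{t=1}^{6}(x_t−x̄)(x_{t+1}−x̄) = 6.4855
γ_1 = 6.4855 / 7 = 0.927

0.927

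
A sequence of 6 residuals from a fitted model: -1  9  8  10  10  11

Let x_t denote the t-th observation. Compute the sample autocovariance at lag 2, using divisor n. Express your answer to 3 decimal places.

Mean x̄ = (-1 + 9 + 8 + 10 + 10 + 11)/6 = 7.8333
Deviations: -8.8333, 1.1667, 0.1667, 2.1667, 2.1667, 3.1667
Σ_{t=1}^{4}(x_t−x̄)(x_{t+2}−x̄) = 8.2778
γ_2 = 8.2778 / 6 = 1.380

1.380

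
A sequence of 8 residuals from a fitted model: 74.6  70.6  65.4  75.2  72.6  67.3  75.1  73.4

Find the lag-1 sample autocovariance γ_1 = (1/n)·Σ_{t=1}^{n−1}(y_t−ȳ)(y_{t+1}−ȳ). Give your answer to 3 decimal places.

-3.501

Mean ȳ = (74.6 + 70.6 + 65.4 + 75.2 + 72.6 + 67.3 + 75.1 + 73.4)/8 = 71.7750
Deviations: 2.8250, -1.1750, -6.3750, 3.4250, 0.8250, -4.4750, 3.3250, 1.6250
Σ_{t=1}^{7}(y_t−ȳ)(y_{t+1}−ȳ) = -28.0056
γ_1 = -28.0056 / 8 = -3.501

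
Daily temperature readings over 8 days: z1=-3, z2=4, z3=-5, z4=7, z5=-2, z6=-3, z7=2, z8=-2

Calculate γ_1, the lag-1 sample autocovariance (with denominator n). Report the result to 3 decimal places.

Mean z̄ = (-3 + 4 − 5 + 7 − 2 − 3 + 2 − 2)/8 = -0.2500
Deviations: -2.7500, 4.2500, -4.7500, 7.2500, -1.7500, -2.7500, 2.2500, -1.7500
Σ_{t=1}^{7}(z_t−z̄)(z_{t+1}−z̄) = -84.3125
γ_1 = -84.3125 / 8 = -10.539

-10.539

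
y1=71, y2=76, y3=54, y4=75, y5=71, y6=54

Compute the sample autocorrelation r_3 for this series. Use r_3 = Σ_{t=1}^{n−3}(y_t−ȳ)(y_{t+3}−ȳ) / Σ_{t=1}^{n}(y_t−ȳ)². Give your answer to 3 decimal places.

0.460

Mean ȳ = (71 + 76 + 54 + 75 + 71 + 54)/6 = 66.8333
Deviations from mean: 4.1667, 9.1667, -12.8333, 8.1667, 4.1667, -12.8333
Numerator Σ_{t=1}^{3}(y_t−ȳ)(y_{t+3}−ȳ) = 236.9167
Denominator Σ(y_t−ȳ)² = 514.8333
r_3 = 236.9167 / 514.8333 = 0.460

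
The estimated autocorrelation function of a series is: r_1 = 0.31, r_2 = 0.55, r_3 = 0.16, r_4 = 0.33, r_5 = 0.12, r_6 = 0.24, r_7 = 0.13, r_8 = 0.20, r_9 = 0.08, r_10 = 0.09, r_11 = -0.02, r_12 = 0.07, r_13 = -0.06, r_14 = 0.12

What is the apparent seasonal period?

2

The largest autocorrelation is r_2 = 0.55, with a weaker echo at lag 4 (0.33); the remaining lags stay at or below 0.31.
The dominant spike at lag 2 indicates a seasonal period of 2.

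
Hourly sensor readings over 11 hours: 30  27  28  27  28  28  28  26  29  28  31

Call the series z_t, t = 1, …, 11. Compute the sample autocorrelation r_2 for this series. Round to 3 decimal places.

0.219

Mean z̄ = (30 + 27 + 28 + 27 + 28 + 28 + 28 + 26 + 29 + 28 + 31)/11 = 28.1818
Numerator Σ_{t=1}^{9}(z_t−z̄)(z_{t+2}−z̄) = 4.2975
Denominator Σ(z_t−z̄)² = 19.6364
r_2 = 4.2975 / 19.6364 = 0.219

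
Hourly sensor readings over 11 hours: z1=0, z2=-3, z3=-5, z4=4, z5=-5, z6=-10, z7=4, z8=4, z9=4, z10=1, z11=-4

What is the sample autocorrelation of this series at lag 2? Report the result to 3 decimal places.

Mean z̄ = (0 − 3 − 5 + 4 − 5 − 10 + 4 + 4 + 4 + 1 − 4)/11 = -0.9091
Numerator Σ_{t=1}^{9}(z_t−z̄)(z_{t+2}−z̄) = -88.2893
Denominator Σ(z_t−z̄)² = 230.9091
r_2 = -88.2893 / 230.9091 = -0.382

-0.382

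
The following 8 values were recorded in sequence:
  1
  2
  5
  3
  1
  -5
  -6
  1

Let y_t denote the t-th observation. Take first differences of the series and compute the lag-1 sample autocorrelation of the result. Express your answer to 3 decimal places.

First differences Δy: 1, 3, -2, -2, -6, -1, 7
Mean of differences = 0.0000
Numerator Σ(Δy_t−Δȳ)(Δy_{t+1}−Δȳ) = 12.0000
Denominator Σ(Δy_t−Δȳ)² = 104.0000
r_1(Δy) = 12.0000 / 104.0000 = 0.115

0.115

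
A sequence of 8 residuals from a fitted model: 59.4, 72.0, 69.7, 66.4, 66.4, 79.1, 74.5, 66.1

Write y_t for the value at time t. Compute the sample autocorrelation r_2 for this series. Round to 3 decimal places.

-0.342

Mean ȳ = (59.4 + 72.0 + 69.7 + 66.4 + 66.4 + 79.1 + 74.5 + 66.1)/8 = 69.2000
Numerator Σ_{t=1}^{6}(y_t−ȳ)(y_{t+2}−ȳ) = -87.3900
Denominator Σ(y_t−ȳ)² = 255.5200
r_2 = -87.3900 / 255.5200 = -0.342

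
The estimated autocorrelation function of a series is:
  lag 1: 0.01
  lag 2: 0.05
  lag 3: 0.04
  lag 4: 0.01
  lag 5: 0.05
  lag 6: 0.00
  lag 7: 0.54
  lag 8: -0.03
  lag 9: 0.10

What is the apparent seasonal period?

The largest autocorrelation is r_7 = 0.54; the remaining lags stay at or below 0.10.
The dominant spike at lag 7 indicates a seasonal period of 7.

7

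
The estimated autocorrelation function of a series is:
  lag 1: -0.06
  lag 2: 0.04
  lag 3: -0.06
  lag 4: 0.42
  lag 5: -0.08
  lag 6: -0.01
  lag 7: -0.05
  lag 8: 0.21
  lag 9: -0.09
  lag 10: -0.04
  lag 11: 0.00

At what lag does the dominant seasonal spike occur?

4

The largest autocorrelation is r_4 = 0.42, with a weaker echo at lag 8 (0.21); the remaining lags stay at or below 0.04.
The dominant spike at lag 4 indicates a seasonal period of 4.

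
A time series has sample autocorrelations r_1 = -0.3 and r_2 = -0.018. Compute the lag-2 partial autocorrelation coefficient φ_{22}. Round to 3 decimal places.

-0.119

φ_{22} = (r_2 − r_1²) / (1 − r_1²)
r_1² = (-0.3)² = 0.09
Numerator = -0.018 − 0.0900 = -0.1080; denominator = 1 − 0.0900 = 0.9100
φ_{22} = -0.1080 / 0.9100 = -0.119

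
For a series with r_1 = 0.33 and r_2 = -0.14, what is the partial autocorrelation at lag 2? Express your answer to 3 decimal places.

-0.279

φ_{22} = (r_2 − r_1²) / (1 − r_1²)
r_1² = (0.33)² = 0.1089
Numerator = -0.14 − 0.1089 = -0.2489; denominator = 1 − 0.1089 = 0.8911
φ_{22} = -0.2489 / 0.8911 = -0.279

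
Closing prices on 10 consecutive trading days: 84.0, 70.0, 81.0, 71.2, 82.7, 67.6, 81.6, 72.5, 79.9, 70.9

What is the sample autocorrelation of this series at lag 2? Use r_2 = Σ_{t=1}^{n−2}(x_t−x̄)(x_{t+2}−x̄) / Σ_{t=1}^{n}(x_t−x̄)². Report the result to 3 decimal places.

Mean x̄ = (84.0 + 70.0 + 81.0 + 71.2 + 82.7 + 67.6 + 81.6 + 72.5 + 79.9 + 70.9)/10 = 76.1400
Numerator Σ_{t=1}^{8}(x_t−x̄)(x_{t+2}−x̄) = 249.1068
Denominator Σ(x_t−x̄)² = 348.1240
r_2 = 249.1068 / 348.1240 = 0.716

0.716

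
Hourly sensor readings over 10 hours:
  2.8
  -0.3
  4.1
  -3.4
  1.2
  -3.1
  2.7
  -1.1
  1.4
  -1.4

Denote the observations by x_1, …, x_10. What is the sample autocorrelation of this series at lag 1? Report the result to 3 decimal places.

-0.665

Mean x̄ = (2.8 − 0.3 + 4.1 − 3.4 + 1.2 − 3.1 + 2.7 − 1.1 + 1.4 − 1.4)/10 = 0.2900
Numerator Σ_{t=1}^{9}(x_t−x̄)(x_{t+1}−x̄) = -39.1691
Denominator Σ(x_t−x̄)² = 58.9290
r_1 = -39.1691 / 58.9290 = -0.665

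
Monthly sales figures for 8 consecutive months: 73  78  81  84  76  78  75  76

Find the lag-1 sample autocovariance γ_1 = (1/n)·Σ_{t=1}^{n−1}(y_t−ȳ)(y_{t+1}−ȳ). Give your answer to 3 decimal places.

Mean ȳ = (73 + 78 + 81 + 84 + 76 + 78 + 75 + 76)/8 = 77.6250
Σ_{t=1}^{7}(y_t−ȳ)(y_{t+1}−ȳ) = 13.3594
γ_1 = 13.3594 / 8 = 1.670

1.670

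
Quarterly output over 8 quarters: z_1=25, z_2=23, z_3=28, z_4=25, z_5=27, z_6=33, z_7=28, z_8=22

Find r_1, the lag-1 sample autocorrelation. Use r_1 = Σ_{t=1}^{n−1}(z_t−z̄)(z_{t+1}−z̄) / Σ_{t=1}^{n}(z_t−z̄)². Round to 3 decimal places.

Mean z̄ = (25 + 23 + 28 + 25 + 27 + 33 + 28 + 22)/8 = 26.3750
Deviations from mean: -1.3750, -3.3750, 1.6250, -1.3750, 0.6250, 6.6250, 1.6250, -4.3750
Σ(z_t−z̄)(z_{t+1}−z̄) = (4.6406) + (-5.4844) + (-2.2344) + (-0.8594) + (4.1406) + (10.7656) + (-7.1094) = 3.8594
Denominator Σ(z_t−z̄)² = 83.8750
r_1 = 3.8594 / 83.8750 = 0.046

0.046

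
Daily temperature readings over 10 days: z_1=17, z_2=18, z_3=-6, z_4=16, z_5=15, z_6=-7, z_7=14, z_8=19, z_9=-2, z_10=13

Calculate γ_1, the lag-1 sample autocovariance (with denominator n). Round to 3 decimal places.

-40.299

Mean z̄ = (17 + 18 − 6 + 16 + 15 − 7 + 14 + 19 − 2 + 13)/10 = 9.7000
Σ_{t=1}^{9}(z_t−z̄)(z_{t+1}−z̄) = -402.9900
γ_1 = -402.9900 / 10 = -40.299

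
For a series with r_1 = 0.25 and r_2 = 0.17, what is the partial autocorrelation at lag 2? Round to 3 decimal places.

0.115

φ_{22} = (r_2 − r_1²) / (1 − r_1²)
r_1² = (0.25)² = 0.0625
Numerator = 0.17 − 0.0625 = 0.1075; denominator = 1 − 0.0625 = 0.9375
φ_{22} = 0.1075 / 0.9375 = 0.115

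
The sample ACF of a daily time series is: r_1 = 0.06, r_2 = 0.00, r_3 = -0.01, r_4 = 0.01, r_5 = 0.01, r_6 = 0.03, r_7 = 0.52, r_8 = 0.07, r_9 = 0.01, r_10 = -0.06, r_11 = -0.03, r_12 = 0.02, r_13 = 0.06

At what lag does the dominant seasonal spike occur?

The largest autocorrelation is r_7 = 0.52; the remaining lags stay at or below 0.07.
The dominant spike at lag 7 indicates a seasonal period of 7.

7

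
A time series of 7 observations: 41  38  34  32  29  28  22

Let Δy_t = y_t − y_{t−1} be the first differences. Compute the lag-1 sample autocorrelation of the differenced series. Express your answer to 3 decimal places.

-0.451

First differences Δy: -3, -4, -2, -3, -1, -6
Mean of differences = -3.1667
Numerator Σ(Δy_t−Δȳ)(Δy_{t+1}−Δȳ) = -6.6944
Denominator Σ(Δy_t−Δȳ)² = 14.8333
r_1(Δy) = -6.6944 / 14.8333 = -0.451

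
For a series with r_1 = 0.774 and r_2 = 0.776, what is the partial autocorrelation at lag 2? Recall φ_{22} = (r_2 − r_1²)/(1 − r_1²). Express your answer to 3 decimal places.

0.441

φ_{22} = (r_2 − r_1²) / (1 − r_1²)
r_1² = (0.774)² = 0.599076
Numerator = 0.776 − 0.5991 = 0.1769; denominator = 1 − 0.5991 = 0.4009
φ_{22} = 0.1769 / 0.4009 = 0.441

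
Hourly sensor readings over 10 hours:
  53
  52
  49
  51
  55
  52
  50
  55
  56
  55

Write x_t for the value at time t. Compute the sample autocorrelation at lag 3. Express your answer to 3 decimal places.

0.040

Mean x̄ = (53 + 52 + 49 + 51 + 55 + 52 + 50 + 55 + 56 + 55)/10 = 52.8000
Σ(x_t−x̄)(x_{t+3}−x̄) = (-0.3600) + (-1.7600) + (3.0400) + (5.0400) + (4.8400) + (-2.5600) + (-6.1600) = 2.0800
Denominator Σ(x_t−x̄)² = 51.6000
r_3 = 2.0800 / 51.6000 = 0.040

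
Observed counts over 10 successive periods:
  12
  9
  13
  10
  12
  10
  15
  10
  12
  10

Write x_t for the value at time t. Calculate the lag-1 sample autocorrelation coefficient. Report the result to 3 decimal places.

Mean x̄ = (12 + 9 + 13 + 10 + 12 + 10 + 15 + 10 + 12 + 10)/10 = 11.3000
Numerator Σ_{t=1}^{9}(x_t−x̄)(x_{t+1}−x̄) = -20.9900
Denominator Σ(x_t−x̄)² = 30.1000
r_1 = -20.9900 / 30.1000 = -0.697

-0.697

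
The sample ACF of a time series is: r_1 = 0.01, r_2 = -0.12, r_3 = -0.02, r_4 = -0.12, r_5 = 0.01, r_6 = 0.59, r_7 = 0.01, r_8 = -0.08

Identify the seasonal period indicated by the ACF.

The largest autocorrelation is r_6 = 0.59; the remaining lags stay at or below 0.01.
The dominant spike at lag 6 indicates a seasonal period of 6.

6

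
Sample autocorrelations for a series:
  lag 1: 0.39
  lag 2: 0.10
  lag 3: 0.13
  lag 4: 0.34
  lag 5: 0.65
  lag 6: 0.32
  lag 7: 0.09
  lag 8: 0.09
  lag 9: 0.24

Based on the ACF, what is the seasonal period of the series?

The largest autocorrelation is r_5 = 0.65; the remaining lags stay at or below 0.39. The elevated value at lag 1 (0.39), dropping to 0.10 at lag 2, reflects decaying short-term dependence rather than seasonality.
The dominant spike at lag 5 indicates a seasonal period of 5.

5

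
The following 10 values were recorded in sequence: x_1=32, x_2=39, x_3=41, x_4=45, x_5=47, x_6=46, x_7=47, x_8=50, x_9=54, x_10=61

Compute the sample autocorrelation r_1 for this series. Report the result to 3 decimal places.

0.507

Mean x̄ = (32 + 39 + 41 + 45 + 47 + 46 + 47 + 50 + 54 + 61)/10 = 46.2000
Numerator Σ_{t=1}^{9}(x_t−x̄)(x_{t+1}−x̄) = 292.7600
Denominator Σ(x_t−x̄)² = 577.6000
r_1 = 292.7600 / 577.6000 = 0.507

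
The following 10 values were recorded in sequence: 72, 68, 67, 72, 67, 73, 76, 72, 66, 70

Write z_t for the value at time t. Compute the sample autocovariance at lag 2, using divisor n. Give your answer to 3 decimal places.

Mean z̄ = (72 + 68 + 67 + 72 + 67 + 73 + 76 + 72 + 66 + 70)/10 = 70.3000
Σ_{t=1}^{8}(z_t−z̄)(z_{t+2}−z̄) = -33.2800
γ_2 = -33.2800 / 10 = -3.328

-3.328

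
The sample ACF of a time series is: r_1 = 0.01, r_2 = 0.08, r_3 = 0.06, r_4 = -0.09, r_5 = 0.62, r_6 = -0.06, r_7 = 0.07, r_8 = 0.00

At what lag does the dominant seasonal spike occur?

5

The largest autocorrelation is r_5 = 0.62; the remaining lags stay at or below 0.08.
The dominant spike at lag 5 indicates a seasonal period of 5.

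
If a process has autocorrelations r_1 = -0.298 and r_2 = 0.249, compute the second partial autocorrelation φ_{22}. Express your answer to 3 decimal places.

φ_{22} = (r_2 − r_1²) / (1 − r_1²)
r_1² = (-0.298)² = 0.088804
Numerator = 0.249 − 0.0888 = 0.1602; denominator = 1 − 0.0888 = 0.9112
φ_{22} = 0.1602 / 0.9112 = 0.176

0.176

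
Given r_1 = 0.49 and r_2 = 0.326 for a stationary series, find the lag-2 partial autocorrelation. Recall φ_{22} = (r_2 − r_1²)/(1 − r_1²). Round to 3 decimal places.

0.113

φ_{22} = (r_2 − r_1²) / (1 − r_1²)
r_1² = (0.49)² = 0.2401
Numerator = 0.326 − 0.2401 = 0.0859; denominator = 1 − 0.2401 = 0.7599
φ_{22} = 0.0859 / 0.7599 = 0.113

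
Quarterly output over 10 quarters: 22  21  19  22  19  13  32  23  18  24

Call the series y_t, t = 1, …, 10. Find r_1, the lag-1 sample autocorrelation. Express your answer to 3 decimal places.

Mean ȳ = (22 + 21 + 19 + 22 + 19 + 13 + 32 + 23 + 18 + 24)/10 = 21.3000
Numerator Σ_{t=1}^{9}(y_t−ȳ)(y_{t+1}−ȳ) = -68.7900
Denominator Σ(y_t−ȳ)² = 216.1000
r_1 = -68.7900 / 216.1000 = -0.318

-0.318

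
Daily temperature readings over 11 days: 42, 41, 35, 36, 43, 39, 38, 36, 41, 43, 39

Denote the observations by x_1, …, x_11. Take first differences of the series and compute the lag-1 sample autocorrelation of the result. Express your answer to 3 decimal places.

-0.148

First differences Δx: -1, -6, 1, 7, -4, -1, -2, 5, 2, -4
Mean of differences = -0.3000
Numerator Σ(Δx_t−Δx̄)(Δx_{t+1}−Δx̄) = -22.4900
Denominator Σ(Δx_t−Δx̄)² = 152.1000
r_1(Δx) = -22.4900 / 152.1000 = -0.148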